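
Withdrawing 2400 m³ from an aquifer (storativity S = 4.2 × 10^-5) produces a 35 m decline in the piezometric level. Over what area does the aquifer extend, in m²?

A ≈ 1.63 × 10^6 m²

A = ΔV / (S × Δh) = 2400 / (4.2 × 10^-5 × 35) = 1.633 × 10^6 m²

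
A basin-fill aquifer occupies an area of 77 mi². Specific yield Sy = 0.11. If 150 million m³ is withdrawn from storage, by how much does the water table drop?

A = 77 mi² = 1.994 × 10^8 m²
ΔV = 150 million m³ = 1.5 × 10^8 m³
Δh = ΔV / (Sy × A) = 1.5 × 10^8 m³ / (0.11 × 1.994 × 10^8 m²) = 6.838 m

Δh ≈ 6.84 m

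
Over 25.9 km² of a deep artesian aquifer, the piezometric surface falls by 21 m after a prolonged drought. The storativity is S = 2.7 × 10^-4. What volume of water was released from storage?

A = 25.9 km² = 2.59 × 10^7 m²
ΔV = S × A × Δh = 2.7 × 10^-4 × 2.59 × 10^7 m² × 21 m = 1.469 × 10^5 m³

ΔV ≈ 1.47 × 10^5 m³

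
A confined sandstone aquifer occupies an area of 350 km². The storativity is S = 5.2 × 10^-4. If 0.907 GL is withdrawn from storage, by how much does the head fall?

A = 350 km² = 3.5 × 10^8 m²
ΔV = 0.907 GL = 9.07 × 10^5 m³
Δh = ΔV / (S × A) = 9.07 × 10^5 m³ / (5.2 × 10^-4 × 3.5 × 10^8 m²) = 4.984 m

Δh ≈ 4.98 m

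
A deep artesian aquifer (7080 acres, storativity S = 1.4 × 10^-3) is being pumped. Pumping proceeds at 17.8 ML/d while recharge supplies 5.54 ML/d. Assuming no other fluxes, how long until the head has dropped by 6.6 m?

t ≈ 21.6 days

A = 7080 acres = 2.865 × 10^7 m²
ΔV = S × A × Δh = 0.0014 × 2.865 × 10^7 × 6.6 = 2.647 × 10^5 m³
Net withdrawal = 17.8 − 5.54 = 12.26 ML/d = 12260 m³/d
t = ΔV / Q = 2.647 × 10^5 m³ / 12260 m³/d = 21.59 d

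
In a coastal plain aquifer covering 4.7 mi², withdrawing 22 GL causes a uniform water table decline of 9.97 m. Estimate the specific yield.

A = 4.7 mi² = 1.217 × 10^7 m²
ΔV = 22 GL = 2.2 × 10^7 m³
Sy = ΔV / (A × Δh) = 2.2 × 10^7 m³ / (1.217 × 10^7 m² × 9.97 m) = 0.1813

Sy ≈ 0.18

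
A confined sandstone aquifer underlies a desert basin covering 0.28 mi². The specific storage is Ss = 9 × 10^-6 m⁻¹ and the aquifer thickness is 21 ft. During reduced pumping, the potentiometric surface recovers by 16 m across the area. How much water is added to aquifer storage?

b = 21 ft = 6.401 m
S = Ss × b = 9 × 10^-6 m⁻¹ × 6.401 m = 5.761 × 10^-5
A = 0.28 mi² = 7.252 × 10^5 m²
ΔV = S × A × Δh = 5.761 × 10^-5 × 7.252 × 10^5 m² × 16 m = 668.4 m³

ΔV ≈ 668 m³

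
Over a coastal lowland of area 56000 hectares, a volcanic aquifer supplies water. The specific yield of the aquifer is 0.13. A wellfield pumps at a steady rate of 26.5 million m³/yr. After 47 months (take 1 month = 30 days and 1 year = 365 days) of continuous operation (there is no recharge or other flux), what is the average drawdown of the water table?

Δh ≈ 1.41 m

A = 56000 hectares = 5.6 × 10^8 m²
Q = 26.5 million m³/yr = 72600 m³/d
t = 47 months = 1410 d
ΔV = Q × t = 72600 m³/d × 1410 d = 1.024 × 10^8 m³
Δh = ΔV / (Sy × A) = 1.024 × 10^8 / (0.13 × 5.6 × 10^8) = 1.406 m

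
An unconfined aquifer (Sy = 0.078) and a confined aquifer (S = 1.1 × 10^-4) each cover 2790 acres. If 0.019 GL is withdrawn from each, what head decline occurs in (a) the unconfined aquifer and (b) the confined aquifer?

Δh_u ≈ 0.0216 m; Δh_c ≈ 15.3 m

A = 2790 acres = 1.129 × 10^7 m²
ΔV = 0.019 GL = 19000 m³
Unconfined: Δh_u = ΔV/(Sy·A) = 19000/(0.078 × 1.129 × 10^7) = 0.02157 m
Confined: Δh_c = ΔV/(S·A) = 19000/(1.1 × 10^-4 × 1.129 × 10^7) = 15.3 m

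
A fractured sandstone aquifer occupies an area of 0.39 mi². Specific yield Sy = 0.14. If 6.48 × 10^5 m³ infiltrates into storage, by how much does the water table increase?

Δh ≈ 4.58 m

A = 0.39 mi² = 1.01 × 10^6 m²
Δh = ΔV / (Sy × A) = 6.48 × 10^5 m³ / (0.14 × 1.01 × 10^6 m²) = 4.582 m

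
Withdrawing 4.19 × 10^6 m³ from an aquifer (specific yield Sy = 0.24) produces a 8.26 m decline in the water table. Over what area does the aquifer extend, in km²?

A ≈ 2.11 km²

A = ΔV / (Sy × Δh) = 4.19 × 10^6 / (0.24 × 8.26) = 2.114 × 10^6 m²
A = 2.114 × 10^6 m² = 2.114 km²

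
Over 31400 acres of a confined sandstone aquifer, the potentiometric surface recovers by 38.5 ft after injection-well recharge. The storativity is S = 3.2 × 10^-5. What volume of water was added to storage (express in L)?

A = 31400 acres = 1.271 × 10^8 m²
Δh = 38.5 ft = 11.73 m
ΔV = S × A × Δh = 3.2 × 10^-5 × 1.271 × 10^8 m² × 11.73 m = 47720 m³
ΔV = 47720 m³ = 4.772 × 10^7 L

ΔV ≈ 4.77 × 10^7 L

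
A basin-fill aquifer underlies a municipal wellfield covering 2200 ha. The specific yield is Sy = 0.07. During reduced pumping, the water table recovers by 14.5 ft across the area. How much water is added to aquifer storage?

ΔV ≈ 6.81 × 10^6 m³

A = 2200 ha = 2.2 × 10^7 m²
Δh = 14.5 ft = 4.42 m
ΔV = Sy × A × Δh = 0.07 × 2.2 × 10^7 m² × 4.42 m = 6.806 × 10^6 m³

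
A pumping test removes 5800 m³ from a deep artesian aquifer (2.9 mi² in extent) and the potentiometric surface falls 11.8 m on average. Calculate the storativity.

S ≈ 6.5 × 10^-5

A = 2.9 mi² = 7.511 × 10^6 m²
S = ΔV / (A × Δh) = 5800 m³ / (7.511 × 10^6 m² × 11.8 m) = 6.544 × 10^-5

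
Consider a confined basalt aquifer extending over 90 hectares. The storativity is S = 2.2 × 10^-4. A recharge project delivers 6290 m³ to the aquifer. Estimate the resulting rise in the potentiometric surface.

A = 90 hectares = 9 × 10^5 m²
Δh = ΔV / (S × A) = 6290 m³ / (2.2 × 10^-4 × 9 × 10^5 m²) = 31.77 m

Δh ≈ 31.8 m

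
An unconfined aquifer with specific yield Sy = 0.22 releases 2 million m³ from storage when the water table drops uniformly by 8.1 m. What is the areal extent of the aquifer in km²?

A ≈ 1.12 km²

ΔV = 2 million m³ = 2 × 10^6 m³
A = ΔV / (Sy × Δh) = 2 × 10^6 / (0.22 × 8.1) = 1.122 × 10^6 m²
A = 1.122 × 10^6 m² = 1.122 km²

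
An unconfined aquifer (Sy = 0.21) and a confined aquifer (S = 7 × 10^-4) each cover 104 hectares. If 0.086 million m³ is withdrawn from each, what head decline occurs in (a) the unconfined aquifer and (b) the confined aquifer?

A = 104 hectares = 1.04 × 10^6 m²
ΔV = 0.086 million m³ = 86000 m³
Unconfined: Δh_u = ΔV/(Sy·A) = 86000/(0.21 × 1.04 × 10^6) = 0.3938 m
Confined: Δh_c = ΔV/(S·A) = 86000/(7 × 10^-4 × 1.04 × 10^6) = 118.1 m

Δh_u ≈ 0.394 m; Δh_c ≈ 118 m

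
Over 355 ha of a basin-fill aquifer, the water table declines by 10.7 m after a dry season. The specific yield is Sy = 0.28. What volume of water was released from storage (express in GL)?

A = 355 ha = 3.55 × 10^6 m²
ΔV = Sy × A × Δh = 0.28 × 3.55 × 10^6 m² × 10.7 m = 1.064 × 10^7 m³
ΔV = 1.064 × 10^7 m³ = 10.64 GL

ΔV ≈ 10.6 GL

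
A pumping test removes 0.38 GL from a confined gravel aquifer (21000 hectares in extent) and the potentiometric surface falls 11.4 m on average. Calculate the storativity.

S ≈ 1.6 × 10^-4

A = 21000 hectares = 2.1 × 10^8 m²
ΔV = 0.38 GL = 3.8 × 10^5 m³
S = ΔV / (A × Δh) = 3.8 × 10^5 m³ / (2.1 × 10^8 m² × 11.4 m) = 1.587 × 10^-4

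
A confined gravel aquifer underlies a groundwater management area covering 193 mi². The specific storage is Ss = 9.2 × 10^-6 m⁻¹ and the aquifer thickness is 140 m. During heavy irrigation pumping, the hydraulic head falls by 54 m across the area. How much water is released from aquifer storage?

ΔV ≈ 3.48 × 10^7 m³

S = Ss × b = 9.2 × 10^-6 m⁻¹ × 140 m = 1.288 × 10^-3
A = 193 mi² = 4.999 × 10^8 m²
ΔV = S × A × Δh = 0.001288 × 4.999 × 10^8 m² × 54 m = 3.477 × 10^7 m³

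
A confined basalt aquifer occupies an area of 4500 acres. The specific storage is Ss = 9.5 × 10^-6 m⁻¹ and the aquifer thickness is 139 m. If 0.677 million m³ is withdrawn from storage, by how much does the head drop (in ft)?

S = Ss × b = 9.5 × 10^-6 m⁻¹ × 139 m = 1.321 × 10^-3
A = 4500 acres = 1.821 × 10^7 m²
ΔV = 0.677 million m³ = 6.77 × 10^5 m³
Δh = ΔV / (S × A) = 6.77 × 10^5 m³ / (0.001321 × 1.821 × 10^7 m²) = 28.15 m
Δh = 28.15 m = 92.36 ft

Δh ≈ 92.4 ft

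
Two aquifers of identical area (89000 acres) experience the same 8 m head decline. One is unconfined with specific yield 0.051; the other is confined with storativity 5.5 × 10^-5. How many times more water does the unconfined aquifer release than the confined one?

ΔV_u / ΔV_c ≈ 927

A = 89000 acres = 3.602 × 10^8 m²
Unconfined: ΔV_u = Sy × A × Δh = 0.051 × 3.602 × 10^8 × 8 = 1.469 × 10^8 m³
Confined: ΔV_c = S × A × Δh = 5.5 × 10^-5 × 3.602 × 10^8 × 8 = 1.585 × 10^5 m³
Ratio = ΔV_u / ΔV_c = Sy / S = 0.051 / 5.5 × 10^-5 = 927.3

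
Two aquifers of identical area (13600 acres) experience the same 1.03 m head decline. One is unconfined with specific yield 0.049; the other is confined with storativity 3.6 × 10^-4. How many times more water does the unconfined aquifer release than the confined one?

ΔV_u / ΔV_c ≈ 136

A = 13600 acres = 5.504 × 10^7 m²
Unconfined: ΔV_u = Sy × A × Δh = 0.049 × 5.504 × 10^7 × 1.03 = 2.778 × 10^6 m³
Confined: ΔV_c = S × A × Δh = 3.6 × 10^-4 × 5.504 × 10^7 × 1.03 = 20410 m³
Ratio = ΔV_u / ΔV_c = Sy / S = 0.049 / 3.6 × 10^-4 = 136.1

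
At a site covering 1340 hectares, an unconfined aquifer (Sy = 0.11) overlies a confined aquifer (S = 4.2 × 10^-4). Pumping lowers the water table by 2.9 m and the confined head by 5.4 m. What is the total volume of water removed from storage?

A = 1340 hectares = 1.34 × 10^7 m²
Unconfined: ΔV_u = Sy × A × Δh_u = 0.11 × 1.34 × 10^7 × 2.9 = 4.275 × 10^6 m³
Confined: ΔV_c = S × A × Δh_c = 4.2 × 10^-4 × 1.34 × 10^7 × 5.4 = 30390 m³
Total ΔV = 4.275 × 10^6 + 30390 = 4.305 × 10^6 m³

ΔV ≈ 4.3 × 10^6 m³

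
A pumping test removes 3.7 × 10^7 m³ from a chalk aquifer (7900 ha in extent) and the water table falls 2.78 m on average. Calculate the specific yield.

Sy ≈ 0.17

A = 7900 ha = 7.9 × 10^7 m²
Sy = ΔV / (A × Δh) = 3.7 × 10^7 m³ / (7.9 × 10^7 m² × 2.78 m) = 0.1685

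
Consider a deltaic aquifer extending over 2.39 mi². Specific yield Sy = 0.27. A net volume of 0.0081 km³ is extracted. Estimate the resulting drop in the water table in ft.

A = 2.39 mi² = 6.19 × 10^6 m²
ΔV = 0.0081 km³ = 8.1 × 10^6 m³
Δh = ΔV / (Sy × A) = 8.1 × 10^6 m³ / (0.27 × 6.19 × 10^6 m²) = 4.846 m
Δh = 4.846 m = 15.9 ft

Δh ≈ 15.9 ft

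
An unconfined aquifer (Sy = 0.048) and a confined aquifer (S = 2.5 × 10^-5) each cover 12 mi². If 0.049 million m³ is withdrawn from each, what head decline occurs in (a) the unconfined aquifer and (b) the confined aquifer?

A = 12 mi² = 3.108 × 10^7 m²
ΔV = 0.049 million m³ = 49000 m³
Unconfined: Δh_u = ΔV/(Sy·A) = 49000/(0.048 × 3.108 × 10^7) = 0.03285 m
Confined: Δh_c = ΔV/(S·A) = 49000/(2.5 × 10^-5 × 3.108 × 10^7) = 63.06 m

Δh_u ≈ 0.0328 m; Δh_c ≈ 63.1 m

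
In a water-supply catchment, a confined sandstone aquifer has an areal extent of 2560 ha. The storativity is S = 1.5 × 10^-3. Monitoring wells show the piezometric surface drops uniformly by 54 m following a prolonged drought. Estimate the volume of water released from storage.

A = 2560 ha = 2.56 × 10^7 m²
ΔV = S × A × Δh = 0.0015 × 2.56 × 10^7 m² × 54 m = 2.074 × 10^6 m³

ΔV ≈ 2.07 × 10^6 m³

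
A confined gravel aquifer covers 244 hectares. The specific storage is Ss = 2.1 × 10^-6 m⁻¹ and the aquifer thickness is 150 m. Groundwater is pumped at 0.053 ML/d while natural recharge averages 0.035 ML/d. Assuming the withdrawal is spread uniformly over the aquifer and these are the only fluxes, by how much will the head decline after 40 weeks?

Δh ≈ 6.56 m

S = Ss × b = 2.1 × 10^-6 m⁻¹ × 150 m = 3.15 × 10^-4
A = 244 hectares = 2.44 × 10^6 m²
Net abstraction = 0.053 − 0.035 = 0.018 ML/d
Q_net = 0.018 ML/d = 18 m³/d
t = 40 weeks = 280 d
ΔV = Q × t = 18 m³/d × 280 d = 5040 m³
Δh = ΔV / (S × A) = 5040 / (3.15 × 10^-4 × 2.44 × 10^6) = 6.557 m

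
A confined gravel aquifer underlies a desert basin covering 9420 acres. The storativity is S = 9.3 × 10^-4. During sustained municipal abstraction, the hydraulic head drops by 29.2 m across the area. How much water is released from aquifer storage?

ΔV ≈ 1.04 × 10^6 m³

A = 9420 acres = 3.812 × 10^7 m²
ΔV = S × A × Δh = 9.3 × 10^-4 × 3.812 × 10^7 m² × 29.2 m = 1.035 × 10^6 m³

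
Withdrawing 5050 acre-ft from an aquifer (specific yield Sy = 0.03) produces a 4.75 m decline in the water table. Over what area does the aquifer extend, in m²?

A ≈ 4.37 × 10^7 m²

ΔV = 5050 acre-ft = 6.229 × 10^6 m³
A = ΔV / (Sy × Δh) = 6.229 × 10^6 / (0.03 × 4.75) = 4.371 × 10^7 m²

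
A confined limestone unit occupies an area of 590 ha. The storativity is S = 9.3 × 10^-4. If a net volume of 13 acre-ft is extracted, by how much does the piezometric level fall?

Δh ≈ 2.92 m

A = 590 ha = 5.9 × 10^6 m²
ΔV = 13 acre-ft = 16040 m³
Δh = ΔV / (S × A) = 16040 m³ / (9.3 × 10^-4 × 5.9 × 10^6 m²) = 2.922 m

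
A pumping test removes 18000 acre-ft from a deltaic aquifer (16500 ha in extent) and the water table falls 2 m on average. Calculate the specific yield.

Sy ≈ 0.067

A = 16500 ha = 1.65 × 10^8 m²
ΔV = 18000 acre-ft = 2.22 × 10^7 m³
Sy = ΔV / (A × Δh) = 2.22 × 10^7 m³ / (1.65 × 10^8 m² × 2 m) = 0.06728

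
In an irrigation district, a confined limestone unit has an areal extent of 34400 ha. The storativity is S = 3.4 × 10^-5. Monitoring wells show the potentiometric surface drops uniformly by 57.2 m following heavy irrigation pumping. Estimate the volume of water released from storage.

A = 34400 ha = 3.44 × 10^8 m²
ΔV = S × A × Δh = 3.4 × 10^-5 × 3.44 × 10^8 m² × 57.2 m = 6.69 × 10^5 m³

ΔV ≈ 6.69 × 10^5 m³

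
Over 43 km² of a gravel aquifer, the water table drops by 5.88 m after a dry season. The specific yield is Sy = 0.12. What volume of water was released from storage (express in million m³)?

A = 43 km² = 4.3 × 10^7 m²
ΔV = Sy × A × Δh = 0.12 × 4.3 × 10^7 m² × 5.88 m = 3.034 × 10^7 m³
ΔV = 3.034 × 10^7 m³ = 30.34 million m³

ΔV ≈ 30.3 million m³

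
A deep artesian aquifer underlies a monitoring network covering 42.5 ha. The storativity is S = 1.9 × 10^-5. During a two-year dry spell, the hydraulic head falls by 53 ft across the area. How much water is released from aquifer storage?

ΔV ≈ 130 m³

A = 42.5 ha = 4.25 × 10^5 m²
Δh = 53 ft = 16.15 m
ΔV = S × A × Δh = 1.9 × 10^-5 × 4.25 × 10^5 m² × 16.15 m = 130.4 m³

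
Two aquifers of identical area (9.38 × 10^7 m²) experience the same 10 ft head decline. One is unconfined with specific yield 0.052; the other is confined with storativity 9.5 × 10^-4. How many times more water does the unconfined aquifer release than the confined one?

ΔV_u / ΔV_c ≈ 54.7

Δh = 10 ft = 3.048 m
Unconfined: ΔV_u = Sy × A × Δh = 0.052 × 9.38 × 10^7 × 3.048 = 1.487 × 10^7 m³
Confined: ΔV_c = S × A × Δh = 9.5 × 10^-4 × 9.38 × 10^7 × 3.048 = 2.716 × 10^5 m³
Ratio = ΔV_u / ΔV_c = Sy / S = 0.052 / 9.5 × 10^-4 = 54.74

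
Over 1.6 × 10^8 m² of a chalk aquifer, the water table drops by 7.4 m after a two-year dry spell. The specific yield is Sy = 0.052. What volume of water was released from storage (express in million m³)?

ΔV = Sy × A × Δh = 0.052 × 1.6 × 10^8 m² × 7.4 m = 6.157 × 10^7 m³
ΔV = 6.157 × 10^7 m³ = 61.57 million m³

ΔV ≈ 61.6 million m³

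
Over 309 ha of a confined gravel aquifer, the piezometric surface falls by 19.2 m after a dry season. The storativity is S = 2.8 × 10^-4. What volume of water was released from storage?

A = 309 ha = 3.09 × 10^6 m²
ΔV = S × A × Δh = 2.8 × 10^-4 × 3.09 × 10^6 m² × 19.2 m = 16610 m³

ΔV ≈ 16600 m³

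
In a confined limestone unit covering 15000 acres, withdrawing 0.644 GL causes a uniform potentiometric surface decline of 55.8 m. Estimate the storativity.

A = 15000 acres = 6.07 × 10^7 m²
ΔV = 0.644 GL = 6.44 × 10^5 m³
S = ΔV / (A × Δh) = 6.44 × 10^5 m³ / (6.07 × 10^7 m² × 55.8 m) = 1.901 × 10^-4

S ≈ 1.9 × 10^-4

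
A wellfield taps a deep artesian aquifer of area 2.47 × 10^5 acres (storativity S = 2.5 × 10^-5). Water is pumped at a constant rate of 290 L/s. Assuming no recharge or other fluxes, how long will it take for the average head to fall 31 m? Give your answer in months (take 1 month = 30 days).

A = 2.47 × 10^5 acres = 9.996 × 10^8 m²
ΔV = S × A × Δh = 2.5 × 10^-5 × 9.996 × 10^8 × 31 = 7.747 × 10^5 m³
Q = 290 L/s = 25060 m³/d
t = ΔV / Q = 7.747 × 10^5 m³ / 25060 m³/d = 30.92 d
t = 30.92 d ≈ 1.031 months

t ≈ 1.03 months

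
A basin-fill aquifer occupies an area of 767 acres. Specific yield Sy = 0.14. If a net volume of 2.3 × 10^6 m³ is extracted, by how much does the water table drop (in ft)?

Δh ≈ 17.4 ft

A = 767 acres = 3.104 × 10^6 m²
Δh = ΔV / (Sy × A) = 2.3 × 10^6 m³ / (0.14 × 3.104 × 10^6 m²) = 5.293 m
Δh = 5.293 m = 17.36 ft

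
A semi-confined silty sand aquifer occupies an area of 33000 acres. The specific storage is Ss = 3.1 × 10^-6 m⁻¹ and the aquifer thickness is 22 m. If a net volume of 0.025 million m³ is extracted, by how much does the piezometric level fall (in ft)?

Δh ≈ 9.01 ft

S = Ss × b = 3.1 × 10^-6 m⁻¹ × 22 m = 6.82 × 10^-5
A = 33000 acres = 1.335 × 10^8 m²
ΔV = 0.025 million m³ = 25000 m³
Δh = ΔV / (S × A) = 25000 m³ / (6.82 × 10^-5 × 1.335 × 10^8 m²) = 2.745 m
Δh = 2.745 m = 9.006 ft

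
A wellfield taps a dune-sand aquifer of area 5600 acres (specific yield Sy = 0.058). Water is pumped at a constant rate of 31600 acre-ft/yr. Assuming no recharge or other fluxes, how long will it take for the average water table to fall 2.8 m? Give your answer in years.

A = 5600 acres = 2.266 × 10^7 m²
ΔV = Sy × A × Δh = 0.058 × 2.266 × 10^7 × 2.8 = 3.68 × 10^6 m³
Q = 31600 acre-ft/yr = 1.068 × 10^5 m³/d
t = ΔV / Q = 3.68 × 10^6 m³ / 1.068 × 10^5 m³/d = 34.46 d
t = 34.46 d ≈ 0.09442 years

t ≈ 0.0944 years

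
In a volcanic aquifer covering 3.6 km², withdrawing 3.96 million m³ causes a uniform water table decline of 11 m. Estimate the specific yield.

A = 3.6 km² = 3.6 × 10^6 m²
ΔV = 3.96 million m³ = 3.96 × 10^6 m³
Sy = ΔV / (A × Δh) = 3.96 × 10^6 m³ / (3.6 × 10^6 m² × 11 m) = 0.1

Sy ≈ 0.1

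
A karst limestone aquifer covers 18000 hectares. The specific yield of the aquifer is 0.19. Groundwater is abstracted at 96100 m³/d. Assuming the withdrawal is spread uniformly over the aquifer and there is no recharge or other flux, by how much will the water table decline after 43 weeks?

Δh ≈ 0.846 m

A = 18000 hectares = 1.8 × 10^8 m²
t = 43 weeks = 301 d
ΔV = Q × t = 96100 m³/d × 301 d = 2.893 × 10^7 m³
Δh = ΔV / (Sy × A) = 2.893 × 10^7 / (0.19 × 1.8 × 10^8) = 0.8458 m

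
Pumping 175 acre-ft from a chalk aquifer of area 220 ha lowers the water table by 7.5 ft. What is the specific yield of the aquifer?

Sy ≈ 0.043

A = 220 ha = 2.2 × 10^6 m²
Δh = 7.5 ft = 2.286 m
ΔV = 175 acre-ft = 2.159 × 10^5 m³
Sy = ΔV / (A × Δh) = 2.159 × 10^5 m³ / (2.2 × 10^6 m² × 2.286 m) = 0.04292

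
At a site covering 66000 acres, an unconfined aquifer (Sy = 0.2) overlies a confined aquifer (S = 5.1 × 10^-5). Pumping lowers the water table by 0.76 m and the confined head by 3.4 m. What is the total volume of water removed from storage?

ΔV ≈ 4.06 × 10^7 m³

A = 66000 acres = 2.671 × 10^8 m²
Unconfined: ΔV_u = Sy × A × Δh_u = 0.2 × 2.671 × 10^8 × 0.76 = 4.06 × 10^7 m³
Confined: ΔV_c = S × A × Δh_c = 5.1 × 10^-5 × 2.671 × 10^8 × 3.4 = 46310 m³
Total ΔV = 4.06 × 10^7 + 46310 = 4.064 × 10^7 m³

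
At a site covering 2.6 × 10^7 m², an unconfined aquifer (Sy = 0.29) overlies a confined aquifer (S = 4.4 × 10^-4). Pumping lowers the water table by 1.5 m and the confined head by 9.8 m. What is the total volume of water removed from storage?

ΔV ≈ 1.14 × 10^7 m³

Unconfined: ΔV_u = Sy × A × Δh_u = 0.29 × 2.6 × 10^7 × 1.5 = 1.131 × 10^7 m³
Confined: ΔV_c = S × A × Δh_c = 4.4 × 10^-4 × 2.6 × 10^7 × 9.8 = 1.121 × 10^5 m³
Total ΔV = 1.131 × 10^7 + 1.121 × 10^5 = 1.142 × 10^7 m³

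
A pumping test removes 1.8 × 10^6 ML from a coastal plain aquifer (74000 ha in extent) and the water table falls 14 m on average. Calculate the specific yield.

A = 74000 ha = 7.4 × 10^8 m²
ΔV = 1.8 × 10^6 ML = 1.8 × 10^9 m³
Sy = ΔV / (A × Δh) = 1.8 × 10^9 m³ / (7.4 × 10^8 m² × 14 m) = 0.1737

Sy ≈ 0.17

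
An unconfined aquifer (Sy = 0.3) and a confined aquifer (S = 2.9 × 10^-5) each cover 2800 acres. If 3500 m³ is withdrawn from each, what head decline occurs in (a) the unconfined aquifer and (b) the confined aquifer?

A = 2800 acres = 1.133 × 10^7 m²
Unconfined: Δh_u = ΔV/(Sy·A) = 3500/(0.3 × 1.133 × 10^7) = 0.00103 m
Confined: Δh_c = ΔV/(S·A) = 3500/(2.9 × 10^-5 × 1.133 × 10^7) = 10.65 m

Δh_u ≈ 0.00103 m; Δh_c ≈ 10.7 m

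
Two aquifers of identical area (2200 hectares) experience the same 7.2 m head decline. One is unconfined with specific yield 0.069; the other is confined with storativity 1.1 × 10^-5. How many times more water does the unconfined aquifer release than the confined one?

ΔV_u / ΔV_c ≈ 6270

A = 2200 hectares = 2.2 × 10^7 m²
Unconfined: ΔV_u = Sy × A × Δh = 0.069 × 2.2 × 10^7 × 7.2 = 1.093 × 10^7 m³
Confined: ΔV_c = S × A × Δh = 1.1 × 10^-5 × 2.2 × 10^7 × 7.2 = 1742 m³
Ratio = ΔV_u / ΔV_c = Sy / S = 0.069 / 1.1 × 10^-5 = 6273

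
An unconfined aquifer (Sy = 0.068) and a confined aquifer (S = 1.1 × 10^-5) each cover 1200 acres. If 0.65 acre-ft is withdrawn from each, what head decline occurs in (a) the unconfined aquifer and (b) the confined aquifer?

A = 1200 acres = 4.856 × 10^6 m²
ΔV = 0.65 acre-ft = 801.8 m³
Unconfined: Δh_u = ΔV/(Sy·A) = 801.8/(0.068 × 4.856 × 10^6) = 0.002428 m
Confined: Δh_c = ΔV/(S·A) = 801.8/(1.1 × 10^-5 × 4.856 × 10^6) = 15.01 m

Δh_u ≈ 0.00243 m; Δh_c ≈ 15 m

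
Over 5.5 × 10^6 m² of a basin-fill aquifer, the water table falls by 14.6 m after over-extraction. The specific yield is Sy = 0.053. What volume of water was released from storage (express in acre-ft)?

ΔV ≈ 3450 acre-ft

ΔV = Sy × A × Δh = 0.053 × 5.5 × 10^6 m² × 14.6 m = 4.256 × 10^6 m³
ΔV = 4.256 × 10^6 m³ = 3450 acre-ft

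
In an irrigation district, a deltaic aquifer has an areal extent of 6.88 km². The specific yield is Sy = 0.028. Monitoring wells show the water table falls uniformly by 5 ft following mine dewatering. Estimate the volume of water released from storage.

ΔV ≈ 2.94 × 10^5 m³

A = 6.88 km² = 6.88 × 10^6 m²
Δh = 5 ft = 1.524 m
ΔV = Sy × A × Δh = 0.028 × 6.88 × 10^6 m² × 1.524 m = 2.936 × 10^5 m³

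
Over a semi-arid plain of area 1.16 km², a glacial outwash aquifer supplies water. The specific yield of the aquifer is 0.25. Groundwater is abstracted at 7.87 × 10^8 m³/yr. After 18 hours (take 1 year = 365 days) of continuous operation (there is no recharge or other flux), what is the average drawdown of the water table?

Δh ≈ 5.58 m

A = 1.16 km² = 1.16 × 10^6 m²
Q = 7.87 × 10^8 m³/yr = 2.156 × 10^6 m³/d
t = 18 hours = 0.75 d
ΔV = Q × t = 2.156 × 10^6 m³/d × 0.75 d = 1.617 × 10^6 m³
Δh = ΔV / (Sy × A) = 1.617 × 10^6 / (0.25 × 1.16 × 10^6) = 5.576 m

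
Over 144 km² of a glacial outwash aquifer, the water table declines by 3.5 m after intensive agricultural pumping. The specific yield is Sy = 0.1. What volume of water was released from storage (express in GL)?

ΔV ≈ 50.4 GL

A = 144 km² = 1.44 × 10^8 m²
ΔV = Sy × A × Δh = 0.1 × 1.44 × 10^8 m² × 3.5 m = 5.04 × 10^7 m³
ΔV = 5.04 × 10^7 m³ = 50.4 GL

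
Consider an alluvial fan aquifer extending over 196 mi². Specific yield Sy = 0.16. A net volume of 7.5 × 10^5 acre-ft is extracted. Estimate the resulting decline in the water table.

A = 196 mi² = 5.076 × 10^8 m²
ΔV = 7.5 × 10^5 acre-ft = 9.251 × 10^8 m³
Δh = ΔV / (Sy × A) = 9.251 × 10^8 m³ / (0.16 × 5.076 × 10^8 m²) = 11.39 m

Δh ≈ 11.4 m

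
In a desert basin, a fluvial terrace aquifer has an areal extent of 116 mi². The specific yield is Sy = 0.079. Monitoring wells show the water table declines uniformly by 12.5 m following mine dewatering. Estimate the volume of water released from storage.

A = 116 mi² = 3.004 × 10^8 m²
ΔV = Sy × A × Δh = 0.079 × 3.004 × 10^8 m² × 12.5 m = 2.967 × 10^8 m³

ΔV ≈ 2.97 × 10^8 m³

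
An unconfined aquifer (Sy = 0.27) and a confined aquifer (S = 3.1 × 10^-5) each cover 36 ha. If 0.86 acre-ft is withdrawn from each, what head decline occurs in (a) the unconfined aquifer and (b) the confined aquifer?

A = 36 ha = 3.6 × 10^5 m²
ΔV = 0.86 acre-ft = 1061 m³
Unconfined: Δh_u = ΔV/(Sy·A) = 1061/(0.27 × 3.6 × 10^5) = 0.01091 m
Confined: Δh_c = ΔV/(S·A) = 1061/(3.1 × 10^-5 × 3.6 × 10^5) = 95.05 m

Δh_u ≈ 0.0109 m; Δh_c ≈ 95.1 m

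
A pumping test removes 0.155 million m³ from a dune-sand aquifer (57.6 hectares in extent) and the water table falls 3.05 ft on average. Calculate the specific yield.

A = 57.6 hectares = 5.76 × 10^5 m²
Δh = 3.05 ft = 0.9296 m
ΔV = 0.155 million m³ = 1.55 × 10^5 m³
Sy = ΔV / (A × Δh) = 1.55 × 10^5 m³ / (5.76 × 10^5 m² × 0.9296 m) = 0.2895

Sy ≈ 0.29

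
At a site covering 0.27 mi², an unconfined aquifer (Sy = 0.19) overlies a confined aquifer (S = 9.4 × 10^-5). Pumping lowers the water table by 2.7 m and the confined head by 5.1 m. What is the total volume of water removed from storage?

A = 0.27 mi² = 6.993 × 10^5 m²
Unconfined: ΔV_u = Sy × A × Δh_u = 0.19 × 6.993 × 10^5 × 2.7 = 3.587 × 10^5 m³
Confined: ΔV_c = S × A × Δh_c = 9.4 × 10^-5 × 6.993 × 10^5 × 5.1 = 335.2 m³
Total ΔV = 3.587 × 10^5 + 335.2 = 3.591 × 10^5 m³

ΔV ≈ 3.59 × 10^5 m³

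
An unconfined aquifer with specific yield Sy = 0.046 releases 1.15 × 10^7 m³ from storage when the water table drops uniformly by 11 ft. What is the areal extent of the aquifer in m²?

A ≈ 7.46 × 10^7 m²

Δh = 11 ft = 3.353 m
A = ΔV / (Sy × Δh) = 1.15 × 10^7 / (0.046 × 3.353) = 7.456 × 10^7 m²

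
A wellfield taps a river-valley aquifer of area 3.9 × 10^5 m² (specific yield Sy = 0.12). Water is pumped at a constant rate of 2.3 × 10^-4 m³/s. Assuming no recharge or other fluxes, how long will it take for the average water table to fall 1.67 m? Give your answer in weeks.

ΔV = Sy × A × Δh = 0.12 × 3.9 × 10^5 × 1.67 = 78160 m³
Q = 2.3 × 10^-4 m³/s = 19.87 m³/d
t = ΔV / Q = 78160 m³ / 19.87 m³/d = 3933 d
t = 3933 d ≈ 561.9 weeks

t ≈ 562 weeks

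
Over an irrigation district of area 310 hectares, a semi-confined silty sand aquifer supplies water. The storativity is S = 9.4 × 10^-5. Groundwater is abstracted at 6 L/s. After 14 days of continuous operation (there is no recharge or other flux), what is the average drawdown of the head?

Δh ≈ 24.9 m

A = 310 hectares = 3.1 × 10^6 m²
Q = 6 L/s = 518.4 m³/d
ΔV = Q × t = 518.4 m³/d × 14 d = 7258 m³
Δh = ΔV / (S × A) = 7258 / (9.4 × 10^-5 × 3.1 × 10^6) = 24.91 m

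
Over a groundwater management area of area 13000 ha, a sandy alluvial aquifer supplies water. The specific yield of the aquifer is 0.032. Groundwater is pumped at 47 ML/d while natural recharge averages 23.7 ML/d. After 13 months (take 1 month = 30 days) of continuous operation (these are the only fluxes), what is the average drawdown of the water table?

A = 13000 ha = 1.3 × 10^8 m²
Net abstraction = 47 − 23.7 = 23.3 ML/d
Q_net = 23.3 ML/d = 23300 m³/d
t = 13 months = 390 d
ΔV = Q × t = 23300 m³/d × 390 d = 9.087 × 10^6 m³
Δh = ΔV / (Sy × A) = 9.087 × 10^6 / (0.032 × 1.3 × 10^8) = 2.184 m

Δh ≈ 2.18 m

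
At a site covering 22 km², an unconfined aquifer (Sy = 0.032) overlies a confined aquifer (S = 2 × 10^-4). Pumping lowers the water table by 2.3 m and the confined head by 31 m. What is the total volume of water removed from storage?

A = 22 km² = 2.2 × 10^7 m²
Unconfined: ΔV_u = Sy × A × Δh_u = 0.032 × 2.2 × 10^7 × 2.3 = 1.619 × 10^6 m³
Confined: ΔV_c = S × A × Δh_c = 2 × 10^-4 × 2.2 × 10^7 × 31 = 1.364 × 10^5 m³
Total ΔV = 1.619 × 10^6 + 1.364 × 10^5 = 1.756 × 10^6 m³

ΔV ≈ 1.76 × 10^6 m³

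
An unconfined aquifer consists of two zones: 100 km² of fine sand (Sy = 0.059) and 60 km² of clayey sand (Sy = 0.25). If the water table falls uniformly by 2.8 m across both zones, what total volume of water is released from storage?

ΔV ≈ 5.85 × 10^7 m³

A₁ = 100 km² = 1 × 10^8 m²; A₂ = 60 km² = 6 × 10^7 m²
ΔV₁ = 0.059 × 1 × 10^8 × 2.8 = 1.652 × 10^7 m³
ΔV₂ = 0.25 × 6 × 10^7 × 2.8 = 4.2 × 10^7 m³
ΔV = ΔV₁ + ΔV₂ = 5.852 × 10^7 m³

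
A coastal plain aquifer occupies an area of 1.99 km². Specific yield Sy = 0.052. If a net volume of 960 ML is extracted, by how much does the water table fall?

A = 1.99 km² = 1.99 × 10^6 m²
ΔV = 960 ML = 9.6 × 10^5 m³
Δh = ΔV / (Sy × A) = 9.6 × 10^5 m³ / (0.052 × 1.99 × 10^6 m²) = 9.277 m

Δh ≈ 9.28 m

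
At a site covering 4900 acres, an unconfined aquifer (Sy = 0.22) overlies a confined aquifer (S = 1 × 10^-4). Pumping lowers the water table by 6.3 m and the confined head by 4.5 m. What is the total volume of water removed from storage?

ΔV ≈ 2.75 × 10^7 m³

A = 4900 acres = 1.983 × 10^7 m²
Unconfined: ΔV_u = Sy × A × Δh_u = 0.22 × 1.983 × 10^7 × 6.3 = 2.748 × 10^7 m³
Confined: ΔV_c = S × A × Δh_c = 1 × 10^-4 × 1.983 × 10^7 × 4.5 = 8923 m³
Total ΔV = 2.748 × 10^7 + 8923 = 2.749 × 10^7 m³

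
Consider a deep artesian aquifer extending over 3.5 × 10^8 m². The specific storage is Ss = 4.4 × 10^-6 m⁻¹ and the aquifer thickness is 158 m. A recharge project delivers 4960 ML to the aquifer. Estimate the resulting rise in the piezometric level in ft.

Δh ≈ 66.9 ft

S = Ss × b = 4.4 × 10^-6 m⁻¹ × 158 m = 6.952 × 10^-4
ΔV = 4960 ML = 4.96 × 10^6 m³
Δh = ΔV / (S × A) = 4.96 × 10^6 m³ / (6.952 × 10^-4 × 3.5 × 10^8 m²) = 20.38 m
Δh = 20.38 m = 66.88 ft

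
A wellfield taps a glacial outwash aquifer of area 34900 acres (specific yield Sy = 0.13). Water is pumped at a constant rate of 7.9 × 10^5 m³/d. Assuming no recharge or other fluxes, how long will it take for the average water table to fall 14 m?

t ≈ 325 days

A = 34900 acres = 1.412 × 10^8 m²
ΔV = Sy × A × Δh = 0.13 × 1.412 × 10^8 × 14 = 2.57 × 10^8 m³
t = ΔV / Q = 2.57 × 10^8 m³ / 7.9 × 10^5 m³/d = 325.4 d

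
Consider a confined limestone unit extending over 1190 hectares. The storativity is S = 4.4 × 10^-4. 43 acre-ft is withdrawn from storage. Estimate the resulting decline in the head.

A = 1190 hectares = 1.19 × 10^7 m²
ΔV = 43 acre-ft = 53040 m³
Δh = ΔV / (S × A) = 53040 m³ / (4.4 × 10^-4 × 1.19 × 10^7 m²) = 10.13 m

Δh ≈ 10.1 m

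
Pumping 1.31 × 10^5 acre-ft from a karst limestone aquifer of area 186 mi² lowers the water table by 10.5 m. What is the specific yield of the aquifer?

Sy ≈ 0.032

A = 186 mi² = 4.817 × 10^8 m²
ΔV = 1.31 × 10^5 acre-ft = 1.616 × 10^8 m³
Sy = ΔV / (A × Δh) = 1.616 × 10^8 m³ / (4.817 × 10^8 m² × 10.5 m) = 0.03195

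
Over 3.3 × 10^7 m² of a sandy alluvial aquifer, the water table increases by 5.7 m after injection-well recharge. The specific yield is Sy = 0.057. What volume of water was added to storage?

ΔV ≈ 1.07 × 10^7 m³

ΔV = Sy × A × Δh = 0.057 × 3.3 × 10^7 m² × 5.7 m = 1.072 × 10^7 m³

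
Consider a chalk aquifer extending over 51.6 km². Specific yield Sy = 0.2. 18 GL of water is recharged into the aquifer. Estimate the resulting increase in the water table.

A = 51.6 km² = 5.16 × 10^7 m²
ΔV = 18 GL = 1.8 × 10^7 m³
Δh = ΔV / (Sy × A) = 1.8 × 10^7 m³ / (0.2 × 5.16 × 10^7 m²) = 1.744 m

Δh ≈ 1.74 m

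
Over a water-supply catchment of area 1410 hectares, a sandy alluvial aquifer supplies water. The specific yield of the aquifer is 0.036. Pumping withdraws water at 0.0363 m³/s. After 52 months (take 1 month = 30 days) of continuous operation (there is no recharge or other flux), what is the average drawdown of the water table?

Δh ≈ 9.64 m

A = 1410 hectares = 1.41 × 10^7 m²
Q = 0.0363 m³/s = 3136 m³/d
t = 52 months = 1560 d
ΔV = Q × t = 3136 m³/d × 1560 d = 4.893 × 10^6 m³
Δh = ΔV / (Sy × A) = 4.893 × 10^6 / (0.036 × 1.41 × 10^7) = 9.639 m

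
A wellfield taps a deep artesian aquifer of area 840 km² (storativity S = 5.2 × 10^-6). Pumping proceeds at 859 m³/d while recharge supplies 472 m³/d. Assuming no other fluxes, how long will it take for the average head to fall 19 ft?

A = 840 km² = 8.4 × 10^8 m²
Δh = 19 ft = 5.791 m
ΔV = S × A × Δh = 5.2 × 10^-6 × 8.4 × 10^8 × 5.791 = 25300 m³
Net withdrawal = 859 − 472 = 387 m³/d
t = ΔV / Q = 25300 m³ / 387 m³/d = 65.36 d

t ≈ 65.4 days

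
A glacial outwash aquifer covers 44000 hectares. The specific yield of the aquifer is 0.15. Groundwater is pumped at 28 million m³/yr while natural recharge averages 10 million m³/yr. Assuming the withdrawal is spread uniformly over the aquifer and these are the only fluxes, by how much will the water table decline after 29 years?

A = 44000 hectares = 4.4 × 10^8 m²
Net abstraction = 28 − 10 = 18 million m³/yr
Q_net = 18 million m³/yr = 49320 m³/d
t = 29 years = 10580 d
ΔV = Q × t = 49320 m³/d × 10580 d = 5.22 × 10^8 m³
Δh = ΔV / (Sy × A) = 5.22 × 10^8 / (0.15 × 4.4 × 10^8) = 7.909 m

Δh ≈ 7.91 m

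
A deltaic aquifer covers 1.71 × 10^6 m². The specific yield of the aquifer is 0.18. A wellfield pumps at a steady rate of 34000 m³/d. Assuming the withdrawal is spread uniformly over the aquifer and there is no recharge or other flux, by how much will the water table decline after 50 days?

Δh ≈ 5.52 m

ΔV = Q × t = 34000 m³/d × 50 d = 1.7 × 10^6 m³
Δh = ΔV / (Sy × A) = 1.7 × 10^6 / (0.18 × 1.71 × 10^6) = 5.523 m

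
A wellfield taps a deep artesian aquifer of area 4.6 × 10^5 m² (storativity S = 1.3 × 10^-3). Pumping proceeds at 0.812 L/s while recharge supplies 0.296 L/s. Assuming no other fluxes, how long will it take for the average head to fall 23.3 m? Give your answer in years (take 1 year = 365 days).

ΔV = S × A × Δh = 0.0013 × 4.6 × 10^5 × 23.3 = 13930 m³
Net withdrawal = 0.812 − 0.296 = 0.516 L/s = 44.58 m³/d
t = ΔV / Q = 13930 m³ / 44.58 m³/d = 312.5 d
t = 312.5 d ≈ 0.8563 years

t ≈ 0.856 years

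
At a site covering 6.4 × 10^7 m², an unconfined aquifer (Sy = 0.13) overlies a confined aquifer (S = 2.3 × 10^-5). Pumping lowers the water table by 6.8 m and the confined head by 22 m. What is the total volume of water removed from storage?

ΔV ≈ 5.66 × 10^7 m³

Unconfined: ΔV_u = Sy × A × Δh_u = 0.13 × 6.4 × 10^7 × 6.8 = 5.658 × 10^7 m³
Confined: ΔV_c = S × A × Δh_c = 2.3 × 10^-5 × 6.4 × 10^7 × 22 = 32380 m³
Total ΔV = 5.658 × 10^7 + 32380 = 5.661 × 10^7 m³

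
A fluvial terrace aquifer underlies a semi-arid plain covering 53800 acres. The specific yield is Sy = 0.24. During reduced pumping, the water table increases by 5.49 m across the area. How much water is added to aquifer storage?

ΔV ≈ 2.87 × 10^8 m³

A = 53800 acres = 2.177 × 10^8 m²
ΔV = Sy × A × Δh = 0.24 × 2.177 × 10^8 m² × 5.49 m = 2.869 × 10^8 m³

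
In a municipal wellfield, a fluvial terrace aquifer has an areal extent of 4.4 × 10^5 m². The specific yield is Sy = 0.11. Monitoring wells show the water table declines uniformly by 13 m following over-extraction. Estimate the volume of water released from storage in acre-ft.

ΔV = Sy × A × Δh = 0.11 × 4.4 × 10^5 m² × 13 m = 6.292 × 10^5 m³
ΔV = 6.292 × 10^5 m³ = 510.1 acre-ft

ΔV ≈ 510 acre-ft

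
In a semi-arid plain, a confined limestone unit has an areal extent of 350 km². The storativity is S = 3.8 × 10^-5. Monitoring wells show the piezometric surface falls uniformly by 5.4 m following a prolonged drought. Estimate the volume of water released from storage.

ΔV ≈ 71800 m³

A = 350 km² = 3.5 × 10^8 m²
ΔV = S × A × Δh = 3.8 × 10^-5 × 3.5 × 10^8 m² × 5.4 m = 71820 m³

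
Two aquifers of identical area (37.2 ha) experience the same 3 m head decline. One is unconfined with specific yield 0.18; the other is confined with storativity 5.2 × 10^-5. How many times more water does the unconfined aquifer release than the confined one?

A = 37.2 ha = 3.72 × 10^5 m²
Unconfined: ΔV_u = Sy × A × Δh = 0.18 × 3.72 × 10^5 × 3 = 2.009 × 10^5 m³
Confined: ΔV_c = S × A × Δh = 5.2 × 10^-5 × 3.72 × 10^5 × 3 = 58.03 m³
Ratio = ΔV_u / ΔV_c = Sy / S = 0.18 / 5.2 × 10^-5 = 3462

ΔV_u / ΔV_c ≈ 3460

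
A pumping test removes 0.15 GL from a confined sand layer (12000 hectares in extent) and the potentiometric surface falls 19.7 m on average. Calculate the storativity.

S ≈ 6.3 × 10^-5

A = 12000 hectares = 1.2 × 10^8 m²
ΔV = 0.15 GL = 1.5 × 10^5 m³
S = ΔV / (A × Δh) = 1.5 × 10^5 m³ / (1.2 × 10^8 m² × 19.7 m) = 6.345 × 10^-5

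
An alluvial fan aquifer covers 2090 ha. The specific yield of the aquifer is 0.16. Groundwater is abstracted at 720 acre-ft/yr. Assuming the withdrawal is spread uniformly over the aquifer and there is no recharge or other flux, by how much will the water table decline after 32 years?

Δh ≈ 8.5 m

A = 2090 ha = 2.09 × 10^7 m²
Q = 720 acre-ft/yr = 2433 m³/d
t = 32 years = 11680 d
ΔV = Q × t = 2433 m³/d × 11680 d = 2.842 × 10^7 m³
Δh = ΔV / (Sy × A) = 2.842 × 10^7 / (0.16 × 2.09 × 10^7) = 8.499 m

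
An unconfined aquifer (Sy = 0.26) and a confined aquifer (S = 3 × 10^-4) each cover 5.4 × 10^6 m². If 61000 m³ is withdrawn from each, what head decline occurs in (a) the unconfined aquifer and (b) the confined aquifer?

Δh_u ≈ 0.0434 m; Δh_c ≈ 37.7 m

Unconfined: Δh_u = ΔV/(Sy·A) = 61000/(0.26 × 5.4 × 10^6) = 0.04345 m
Confined: Δh_c = ΔV/(S·A) = 61000/(3 × 10^-4 × 5.4 × 10^6) = 37.65 m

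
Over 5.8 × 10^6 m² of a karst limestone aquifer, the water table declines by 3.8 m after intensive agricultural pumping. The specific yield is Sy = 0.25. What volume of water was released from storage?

ΔV ≈ 5.51 × 10^6 m³

ΔV = Sy × A × Δh = 0.25 × 5.8 × 10^6 m² × 3.8 m = 5.51 × 10^6 m³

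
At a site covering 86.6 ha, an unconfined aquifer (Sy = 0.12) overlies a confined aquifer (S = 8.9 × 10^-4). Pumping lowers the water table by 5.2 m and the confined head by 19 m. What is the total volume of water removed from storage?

ΔV ≈ 5.55 × 10^5 m³

A = 86.6 ha = 8.66 × 10^5 m²
Unconfined: ΔV_u = Sy × A × Δh_u = 0.12 × 8.66 × 10^5 × 5.2 = 5.404 × 10^5 m³
Confined: ΔV_c = S × A × Δh_c = 8.9 × 10^-4 × 8.66 × 10^5 × 19 = 14640 m³
Total ΔV = 5.404 × 10^5 + 14640 = 5.55 × 10^5 m³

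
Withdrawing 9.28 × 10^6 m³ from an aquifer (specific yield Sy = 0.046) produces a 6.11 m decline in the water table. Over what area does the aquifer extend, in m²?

A ≈ 3.3 × 10^7 m²

A = ΔV / (Sy × Δh) = 9.28 × 10^6 / (0.046 × 6.11) = 3.302 × 10^7 m²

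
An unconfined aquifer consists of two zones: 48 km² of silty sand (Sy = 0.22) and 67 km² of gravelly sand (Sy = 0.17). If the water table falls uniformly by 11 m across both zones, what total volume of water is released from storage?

ΔV ≈ 2.41 × 10^8 m³

A₁ = 48 km² = 4.8 × 10^7 m²; A₂ = 67 km² = 6.7 × 10^7 m²
ΔV₁ = 0.22 × 4.8 × 10^7 × 11 = 1.162 × 10^8 m³
ΔV₂ = 0.17 × 6.7 × 10^7 × 11 = 1.253 × 10^8 m³
ΔV = ΔV₁ + ΔV₂ = 2.414 × 10^8 m³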